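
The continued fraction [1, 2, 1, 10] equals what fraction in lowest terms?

Fold from the inside: start with 10/1.
  1 + 1/10 = 11/10
  2 + 10/11 = 32/11
  1 + 11/32 = 43/32

43/32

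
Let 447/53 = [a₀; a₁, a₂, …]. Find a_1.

447 = 8·53 + 23   →  a_0 = 8
53 = 2·23 + 7   →  a_1 = 2

2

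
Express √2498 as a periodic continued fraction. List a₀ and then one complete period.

[49; 1, 48, 1, 98]

a₀ = ⌊√2498⌋ = 49.
With m₀=0, d₀=1 and mₖ₊₁ = dₖaₖ − mₖ, dₖ₊₁ = (n − mₖ₊₁²)/dₖ, aₖ₊₁ = ⌊(a₀+mₖ₊₁)/dₖ₊₁⌋:
  k=1: m=49, d=97, a=1
  k=2: m=48, d=2, a=48
  k=3: m=48, d=97, a=1
  k=4: m=49, d=1, a=98
d=1 and a=2a₀=98 at k=4, so the next step gives (m, d) = (49, 97) again — its k=1 value — and the period has length 4.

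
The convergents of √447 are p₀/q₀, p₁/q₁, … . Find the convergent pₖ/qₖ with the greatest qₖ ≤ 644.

6237/295

√447 = [21; 7, 42, …] (period length 2).
Convergents:
  p_0/q_0 = 21/1
  p_1/q_1 = 148/7
  p_2/q_2 = 6237/295
  p_3/q_3 = 43807/2072
q_2 = 295 ≤ 644 < 2072 = q_3, so the answer is 6237/295.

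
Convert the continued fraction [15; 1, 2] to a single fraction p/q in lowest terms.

Using pₖ = aₖpₖ₋₁ + pₖ₋₂ and qₖ = aₖqₖ₋₁ + qₖ₋₂:
  k=0: a=15, p=15, q=1
  k=1: a=1, p=16, q=1
  k=2: a=2, p=47, q=3

47/3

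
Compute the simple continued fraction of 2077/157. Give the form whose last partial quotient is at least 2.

[13; 4, 2, 1, 3, 3]

2077 = 13·157 + 36
157 = 4·36 + 13
36 = 2·13 + 10
13 = 1·10 + 3
10 = 3·3 + 1
3 = 3·1 + 0  (stop)
So 2077/157 = [13; 4, 2, 1, 3, 3].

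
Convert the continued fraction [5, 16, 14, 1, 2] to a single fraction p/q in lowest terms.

Using pₖ = aₖpₖ₋₁ + pₖ₋₂ and qₖ = aₖqₖ₋₁ + qₖ₋₂:
  k=0: a=5, p=5, q=1
  k=1: a=16, p=81, q=16
  k=2: a=14, p=1139, q=225
  k=3: a=1, p=1220, q=241
  k=4: a=2, p=3579, q=707

3579/707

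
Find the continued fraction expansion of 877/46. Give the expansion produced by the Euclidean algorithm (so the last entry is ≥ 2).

877 = 19×46 + 3
46 = 15×3 + 1
3 = 3×1 + 0  (stop)
So 877/46 = [19; 15, 3].

[19; 15, 3]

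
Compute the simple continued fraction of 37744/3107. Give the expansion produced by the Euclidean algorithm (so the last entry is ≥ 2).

[12; 6, 1, 3, 14, 8]

37744 = 12×3107 + 460
3107 = 6×460 + 347
460 = 1×347 + 113
347 = 3×113 + 8
113 = 14×8 + 1
8 = 8×1 + 0  (stop)
So 37744/3107 = [12; 6, 1, 3, 14, 8].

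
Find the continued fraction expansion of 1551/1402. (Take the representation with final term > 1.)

[1; 9, 2, 2, 3, 1, 6]

1551 = 1*1402 + 149
1402 = 9*149 + 61
149 = 2*61 + 27
61 = 2*27 + 7
27 = 3*7 + 6
7 = 1*6 + 1
6 = 6*1 + 0  (stop)
So 1551/1402 = [1; 9, 2, 2, 3, 1, 6].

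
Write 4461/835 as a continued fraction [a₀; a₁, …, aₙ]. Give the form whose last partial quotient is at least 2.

[5; 2, 1, 11, 2, 3, 3]

4461 = 5×835 + 286
835 = 2×286 + 263
286 = 1×263 + 23
263 = 11×23 + 10
23 = 2×10 + 3
10 = 3×3 + 1
3 = 3×1 + 0  (stop)
So 4461/835 = [5; 2, 1, 11, 2, 3, 3].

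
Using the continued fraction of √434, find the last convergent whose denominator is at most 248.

√434 = [20; 1, 4, 1, 40, …] (period length 4).
Convergents:
  p_0/q_0 = 20/1
  p_1/q_1 = 21/1
  p_2/q_2 = 104/5
  p_3/q_3 = 125/6
  p_4/q_4 = 5104/245
  p_5/q_5 = 5229/251
q_4 = 245 ≤ 248 < 251 = q_5, so the answer is 5104/245.

5104/245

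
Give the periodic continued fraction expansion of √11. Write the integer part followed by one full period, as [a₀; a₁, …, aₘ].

[3; 3, 6]

a₀ = ⌊√11⌋ = 3.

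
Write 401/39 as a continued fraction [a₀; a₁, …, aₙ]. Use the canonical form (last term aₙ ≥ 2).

401 = 10·39 + 11
39 = 3·11 + 6
11 = 1·6 + 5
6 = 1·5 + 1
5 = 5·1 + 0  (stop)
So 401/39 = [10; 3, 1, 1, 5].

[10; 3, 1, 1, 5]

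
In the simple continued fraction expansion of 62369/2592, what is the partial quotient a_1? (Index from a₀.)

16

62369 = 24·2592 + 161   →  a_0 = 24
2592 = 16·161 + 16   →  a_1 = 16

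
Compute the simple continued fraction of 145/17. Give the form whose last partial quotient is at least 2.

[8; 1, 1, 8]

145 = 8×17 + 9
17 = 1×9 + 8
9 = 1×8 + 1
8 = 8×1 + 0  (stop)
So 145/17 = [8; 1, 1, 8].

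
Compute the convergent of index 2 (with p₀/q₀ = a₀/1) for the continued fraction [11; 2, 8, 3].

Using pₖ = aₖpₖ₋₁ + pₖ₋₂, qₖ = aₖqₖ₋₁ + qₖ₋₂ (with p₋₁=1, p₋₂=0, q₋₁=0, q₋₂=1):
  k=0: a=11, p=11, q=1
  k=1: a=2, p=23, q=2
  k=2: a=8, p=195, q=17

195/17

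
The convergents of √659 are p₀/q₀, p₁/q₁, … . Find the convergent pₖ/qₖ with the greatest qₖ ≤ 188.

3979/155

√659 = [25; 1, 2, 25, 2, 1, 50, …] (period length 6).
Convergents:
  p_0/q_0 = 25/1
  p_1/q_1 = 26/1
  p_2/q_2 = 77/3
  p_3/q_3 = 1951/76
  p_4/q_4 = 3979/155
  p_5/q_5 = 5930/231
q_4 = 155 ≤ 188 < 231 = q_5, so the answer is 3979/155.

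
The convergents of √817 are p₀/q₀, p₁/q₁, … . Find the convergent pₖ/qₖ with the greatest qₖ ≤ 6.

√817 = [28; 1, 1, 2, 1, 1, 56, …] (period length 6).
Convergents:
  p_0/q_0 = 28/1
  p_1/q_1 = 29/1
  p_2/q_2 = 57/2
  p_3/q_3 = 143/5
  p_4/q_4 = 200/7
q_3 = 5 ≤ 6 < 7 = q_4, so the answer is 143/5.

143/5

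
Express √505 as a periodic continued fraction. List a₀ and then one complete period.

[22; 2, 8, 2, 44]

a₀ = ⌊√505⌋ = 22.
With m₀=0, d₀=1 and mₖ₊₁ = dₖaₖ − mₖ, dₖ₊₁ = (n − mₖ₊₁²)/dₖ, aₖ₊₁ = ⌊(a₀+mₖ₊₁)/dₖ₊₁⌋:
  k=1: m=22, d=21, a=2
  k=2: m=20, d=5, a=8
  k=3: m=20, d=21, a=2
  k=4: m=22, d=1, a=44
d=1 and a=2a₀=44 at k=4, so the next step gives (m, d) = (22, 21) again — its k=1 value — and the period has length 4.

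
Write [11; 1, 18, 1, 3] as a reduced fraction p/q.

944/79

Using pₖ = aₖpₖ₋₁ + pₖ₋₂ and qₖ = aₖqₖ₋₁ + qₖ₋₂:
  k=0: a=11, p=11, q=1
  k=1: a=1, p=12, q=1
  k=2: a=18, p=227, q=19
  k=3: a=1, p=239, q=20
  k=4: a=3, p=944, q=79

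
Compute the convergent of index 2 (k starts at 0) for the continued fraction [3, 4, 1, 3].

16/5

Using pₖ = aₖpₖ₋₁ + pₖ₋₂, qₖ = aₖqₖ₋₁ + qₖ₋₂ (with p₋₁=1, p₋₂=0, q₋₁=0, q₋₂=1):
  k=0: a=3, p=3, q=1
  k=1: a=4, p=13, q=4
  k=2: a=1, p=16, q=5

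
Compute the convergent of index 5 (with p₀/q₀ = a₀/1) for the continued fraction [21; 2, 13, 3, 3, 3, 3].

Using pₖ = aₖpₖ₋₁ + pₖ₋₂, qₖ = aₖqₖ₋₁ + qₖ₋₂ (with p₋₁=1, p₋₂=0, q₋₁=0, q₋₂=1):
  k=0: a=21, p=21, q=1
  k=1: a=2, p=43, q=2
  k=2: a=13, p=580, q=27
  k=3: a=3, p=1783, q=83
  k=4: a=3, p=5929, q=276
  k=5: a=3, p=19570, q=911

19570/911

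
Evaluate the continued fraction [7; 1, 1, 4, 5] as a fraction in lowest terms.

Using pₖ = aₖpₖ₋₁ + pₖ₋₂ and qₖ = aₖqₖ₋₁ + qₖ₋₂:
  k=0: a=7, p=7, q=1
  k=1: a=1, p=8, q=1
  k=2: a=1, p=15, q=2
  k=3: a=4, p=68, q=9
  k=4: a=5, p=355, q=47

355/47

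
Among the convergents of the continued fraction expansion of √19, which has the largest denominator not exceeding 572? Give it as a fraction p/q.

1421/326

√19 = [4; 2, 1, 3, 1, 2, 8, …] (period length 6).
Convergents:
  p_0/q_0 = 4/1
  p_1/q_1 = 9/2
  p_2/q_2 = 13/3
  p_3/q_3 = 48/11
  p_4/q_4 = 61/14
  p_5/q_5 = 170/39
  p_6/q_6 = 1421/326
  p_7/q_7 = 3012/691
q_6 = 326 ≤ 572 < 691 = q_7, so the answer is 1421/326.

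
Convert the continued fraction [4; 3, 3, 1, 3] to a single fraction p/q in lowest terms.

211/49

Using pₖ = aₖpₖ₋₁ + pₖ₋₂ and qₖ = aₖqₖ₋₁ + qₖ₋₂:
  k=0: a=4, p=4, q=1
  k=1: a=3, p=13, q=3
  k=2: a=3, p=43, q=10
  k=3: a=1, p=56, q=13
  k=4: a=3, p=211, q=49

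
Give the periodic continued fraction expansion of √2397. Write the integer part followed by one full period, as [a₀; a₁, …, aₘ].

[48; 1, 23, 2, 23, 1, 96]

a₀ = ⌊√2397⌋ = 48.
With m₀=0, d₀=1 and mₖ₊₁ = dₖaₖ − mₖ, dₖ₊₁ = (n − mₖ₊₁²)/dₖ, aₖ₊₁ = ⌊(a₀+mₖ₊₁)/dₖ₊₁⌋:
  k=1: m=48, d=93, a=1
  k=2: m=45, d=4, a=23
  k=3: m=47, d=47, a=2
  k=4: m=47, d=4, a=23
  k=5: m=45, d=93, a=1
  k=6: m=48, d=1, a=96
d=1 and a=2a₀=96 at k=6, so the next step gives (m, d) = (48, 93) again — its k=1 value — and the period has length 6.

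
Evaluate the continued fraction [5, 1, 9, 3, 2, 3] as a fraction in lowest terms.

Fold from the inside: start with 3/1.
  2 + 1/3 = 7/3
  3 + 3/7 = 24/7
  9 + 7/24 = 223/24
  1 + 24/223 = 247/223
  5 + 223/247 = 1458/247

1458/247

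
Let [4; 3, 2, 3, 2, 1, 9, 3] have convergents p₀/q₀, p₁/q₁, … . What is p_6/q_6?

3287/766

Using pₖ = aₖpₖ₋₁ + pₖ₋₂, qₖ = aₖqₖ₋₁ + qₖ₋₂ (with p₋₁=1, p₋₂=0, q₋₁=0, q₋₂=1):
  k=0: a=4, p=4, q=1
  k=1: a=3, p=13, q=3
  k=2: a=2, p=30, q=7
  k=3: a=3, p=103, q=24
  k=4: a=2, p=236, q=55
  k=5: a=1, p=339, q=79
  k=6: a=9, p=3287, q=766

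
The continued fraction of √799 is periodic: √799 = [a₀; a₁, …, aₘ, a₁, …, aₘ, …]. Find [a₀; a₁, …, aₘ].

[28; 3, 1, 3, 56]

a₀ = ⌊√799⌋ = 28.
With m₀=0, d₀=1 and mₖ₊₁ = dₖaₖ − mₖ, dₖ₊₁ = (n − mₖ₊₁²)/dₖ, aₖ₊₁ = ⌊(a₀+mₖ₊₁)/dₖ₊₁⌋:
  k=1: m=28, d=15, a=3
  k=2: m=17, d=34, a=1
  k=3: m=17, d=15, a=3
  k=4: m=28, d=1, a=56
d=1 and a=2a₀=56 at k=4, so the next step gives (m, d) = (28, 15) again — its k=1 value — and the period has length 4.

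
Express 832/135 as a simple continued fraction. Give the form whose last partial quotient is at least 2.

832 = 6×135 + 22
135 = 6×22 + 3
22 = 7×3 + 1
3 = 3×1 + 0  (stop)
So 832/135 = [6; 6, 7, 3].

[6; 6, 7, 3]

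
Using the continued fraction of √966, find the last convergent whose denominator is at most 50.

777/25

√966 = [31; 12, 2, 2, 2, 12, 62, …] (period length 6).
Convergents:
  p_0/q_0 = 31/1
  p_1/q_1 = 373/12
  p_2/q_2 = 777/25
  p_3/q_3 = 1927/62
q_2 = 25 ≤ 50 < 62 = q_3, so the answer is 777/25.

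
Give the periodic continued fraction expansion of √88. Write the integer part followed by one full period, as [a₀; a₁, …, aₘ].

[9; 2, 1, 1, 1, 2, 18]

a₀ = ⌊√88⌋ = 9.
With m₀=0, d₀=1 and mₖ₊₁ = dₖaₖ − mₖ, dₖ₊₁ = (n − mₖ₊₁²)/dₖ, aₖ₊₁ = ⌊(a₀+mₖ₊₁)/dₖ₊₁⌋:
  k=1: m=9, d=7, a=2
  k=2: m=5, d=9, a=1
  k=3: m=4, d=8, a=1
  k=4: m=4, d=9, a=1
  k=5: m=5, d=7, a=2
  k=6: m=9, d=1, a=18
d=1 and a=2a₀=18 at k=6, so the next step gives (m, d) = (9, 7) again — its k=1 value — and the period has length 6.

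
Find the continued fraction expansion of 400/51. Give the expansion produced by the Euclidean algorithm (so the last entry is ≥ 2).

400 = 7×51 + 43
51 = 1×43 + 8
43 = 5×8 + 3
8 = 2×3 + 2
3 = 1×2 + 1
2 = 2×1 + 0  (stop)
So 400/51 = [7; 1, 5, 2, 1, 2].

[7; 1, 5, 2, 1, 2]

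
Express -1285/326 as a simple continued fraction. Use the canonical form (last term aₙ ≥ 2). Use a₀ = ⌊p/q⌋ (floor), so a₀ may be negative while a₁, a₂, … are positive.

-1285 = -4·326 + 19
326 = 17·19 + 3
19 = 6·3 + 1
3 = 3·1 + 0  (stop)
So -1285/326 = [-4; 17, 6, 3].

[-4; 17, 6, 3]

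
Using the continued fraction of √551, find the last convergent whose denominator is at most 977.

8380/357

√551 = [23; 2, 8, 1, 8, 2, 46, …] (period length 6).
Convergents:
  p_0/q_0 = 23/1
  p_1/q_1 = 47/2
  p_2/q_2 = 399/17
  p_3/q_3 = 446/19
  p_4/q_4 = 3967/169
  p_5/q_5 = 8380/357
  p_6/q_6 = 389447/16591
q_5 = 357 ≤ 977 < 16591 = q_6, so the answer is 8380/357.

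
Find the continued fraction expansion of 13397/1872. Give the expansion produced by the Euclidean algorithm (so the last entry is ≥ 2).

13397 = 7×1872 + 293
1872 = 6×293 + 114
293 = 2×114 + 65
114 = 1×65 + 49
65 = 1×49 + 16
49 = 3×16 + 1
16 = 16×1 + 0  (stop)
So 13397/1872 = [7; 6, 2, 1, 1, 3, 16].

[7; 6, 2, 1, 1, 3, 16]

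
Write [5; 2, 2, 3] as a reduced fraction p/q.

92/17

Using pₖ = aₖpₖ₋₁ + pₖ₋₂ and qₖ = aₖqₖ₋₁ + qₖ₋₂:
  k=0: a=5, p=5, q=1
  k=1: a=2, p=11, q=2
  k=2: a=2, p=27, q=5
  k=3: a=3, p=92, q=17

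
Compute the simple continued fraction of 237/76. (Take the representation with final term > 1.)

[3; 8, 2, 4]

237 = 3*76 + 9
76 = 8*9 + 4
9 = 2*4 + 1
4 = 4*1 + 0  (stop)
So 237/76 = [3; 8, 2, 4].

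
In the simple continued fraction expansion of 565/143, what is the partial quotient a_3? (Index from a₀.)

565 = 3·143 + 136   →  a_0 = 3
143 = 1·136 + 7   →  a_1 = 1
136 = 19·7 + 3   →  a_2 = 19
7 = 2·3 + 1   →  a_3 = 2

2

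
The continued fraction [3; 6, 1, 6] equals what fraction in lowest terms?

151/48

Fold from the inside: start with 6/1.
  1 + 1/6 = 7/6
  6 + 6/7 = 48/7
  3 + 7/48 = 151/48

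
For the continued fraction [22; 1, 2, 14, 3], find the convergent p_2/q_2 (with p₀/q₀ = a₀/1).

Using pₖ = aₖpₖ₋₁ + pₖ₋₂, qₖ = aₖqₖ₋₁ + qₖ₋₂ (with p₋₁=1, p₋₂=0, q₋₁=0, q₋₂=1):
  k=0: a=22, p=22, q=1
  k=1: a=1, p=23, q=1
  k=2: a=2, p=68, q=3

68/3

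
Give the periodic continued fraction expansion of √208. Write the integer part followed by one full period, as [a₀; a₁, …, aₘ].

a₀ = ⌊√208⌋ = 14.
With m₀=0, d₀=1 and mₖ₊₁ = dₖaₖ − mₖ, dₖ₊₁ = (n − mₖ₊₁²)/dₖ, aₖ₊₁ = ⌊(a₀+mₖ₊₁)/dₖ₊₁⌋:
  k=1: m=14, d=12, a=2
  k=2: m=10, d=9, a=2
  k=3: m=8, d=16, a=1
  k=4: m=8, d=9, a=2
  k=5: m=10, d=12, a=2
  k=6: m=14, d=1, a=28
d=1 and a=2a₀=28 at k=6, so the next step gives (m, d) = (14, 12) again — its k=1 value — and the period has length 6.

[14; 2, 2, 1, 2, 2, 28]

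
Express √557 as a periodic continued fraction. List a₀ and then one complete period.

a₀ = ⌊√557⌋ = 23.
With m₀=0, d₀=1 and mₖ₊₁ = dₖaₖ − mₖ, dₖ₊₁ = (n − mₖ₊₁²)/dₖ, aₖ₊₁ = ⌊(a₀+mₖ₊₁)/dₖ₊₁⌋:
  k=1: m=23, d=28, a=1
  k=2: m=5, d=19, a=1
  k=3: m=14, d=19, a=1
  k=4: m=5, d=28, a=1
  k=5: m=23, d=1, a=46
d=1 and a=2a₀=46 at k=5, so the next step gives (m, d) = (23, 28) again — its k=1 value — and the period has length 5.

[23; 1, 1, 1, 1, 46]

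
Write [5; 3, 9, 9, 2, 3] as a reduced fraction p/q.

Using pₖ = aₖpₖ₋₁ + pₖ₋₂ and qₖ = aₖqₖ₋₁ + qₖ₋₂:
  k=0: a=5, p=5, q=1
  k=1: a=3, p=16, q=3
  k=2: a=9, p=149, q=28
  k=3: a=9, p=1357, q=255
  k=4: a=2, p=2863, q=538
  k=5: a=3, p=9946, q=1869

9946/1869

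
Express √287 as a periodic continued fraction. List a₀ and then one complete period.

a₀ = ⌊√287⌋ = 16.
With m₀=0, d₀=1 and mₖ₊₁ = dₖaₖ − mₖ, dₖ₊₁ = (n − mₖ₊₁²)/dₖ, aₖ₊₁ = ⌊(a₀+mₖ₊₁)/dₖ₊₁⌋:
  k=1: m=16, d=31, a=1
  k=2: m=15, d=2, a=15
  k=3: m=15, d=31, a=1
  k=4: m=16, d=1, a=32
d=1 and a=2a₀=32 at k=4, so the next step gives (m, d) = (16, 31) again — its k=1 value — and the period has length 4.

[16; 1, 15, 1, 32]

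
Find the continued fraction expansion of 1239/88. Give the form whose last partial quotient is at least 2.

1239 = 14×88 + 7
88 = 12×7 + 4
7 = 1×4 + 3
4 = 1×3 + 1
3 = 3×1 + 0  (stop)
So 1239/88 = [14; 12, 1, 1, 3].

[14; 12, 1, 1, 3]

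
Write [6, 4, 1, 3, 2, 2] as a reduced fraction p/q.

Using pₖ = aₖpₖ₋₁ + pₖ₋₂ and qₖ = aₖqₖ₋₁ + qₖ₋₂:
  k=0: a=6, p=6, q=1
  k=1: a=4, p=25, q=4
  k=2: a=1, p=31, q=5
  k=3: a=3, p=118, q=19
  k=4: a=2, p=267, q=43
  k=5: a=2, p=652, q=105

652/105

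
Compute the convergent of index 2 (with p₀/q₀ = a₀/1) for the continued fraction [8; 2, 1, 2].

Using pₖ = aₖpₖ₋₁ + pₖ₋₂, qₖ = aₖqₖ₋₁ + qₖ₋₂ (with p₋₁=1, p₋₂=0, q₋₁=0, q₋₂=1):
  k=0: a=8, p=8, q=1
  k=1: a=2, p=17, q=2
  k=2: a=1, p=25, q=3

25/3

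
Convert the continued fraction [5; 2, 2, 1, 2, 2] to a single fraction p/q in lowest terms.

Fold from the inside: start with 2/1.
  2 + 1/2 = 5/2
  1 + 2/5 = 7/5
  2 + 5/7 = 19/7
  2 + 7/19 = 45/19
  5 + 19/45 = 244/45

244/45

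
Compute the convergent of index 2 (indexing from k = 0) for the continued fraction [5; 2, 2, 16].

27/5

Using pₖ = aₖpₖ₋₁ + pₖ₋₂, qₖ = aₖqₖ₋₁ + qₖ₋₂ (with p₋₁=1, p₋₂=0, q₋₁=0, q₋₂=1):
  k=0: a=5, p=5, q=1
  k=1: a=2, p=11, q=2
  k=2: a=2, p=27, q=5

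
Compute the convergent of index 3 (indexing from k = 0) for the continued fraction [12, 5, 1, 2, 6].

Using pₖ = aₖpₖ₋₁ + pₖ₋₂, qₖ = aₖqₖ₋₁ + qₖ₋₂ (with p₋₁=1, p₋₂=0, q₋₁=0, q₋₂=1):
  k=0: a=12, p=12, q=1
  k=1: a=5, p=61, q=5
  k=2: a=1, p=73, q=6
  k=3: a=2, p=207, q=17

207/17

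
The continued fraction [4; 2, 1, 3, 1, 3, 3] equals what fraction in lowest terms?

Using pₖ = aₖpₖ₋₁ + pₖ₋₂ and qₖ = aₖqₖ₋₁ + qₖ₋₂:
  k=0: a=4, p=4, q=1
  k=1: a=2, p=9, q=2
  k=2: a=1, p=13, q=3
  k=3: a=3, p=48, q=11
  k=4: a=1, p=61, q=14
  k=5: a=3, p=231, q=53
  k=6: a=3, p=754, q=173

754/173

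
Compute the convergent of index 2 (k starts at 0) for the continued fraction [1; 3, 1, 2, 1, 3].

5/4

Using pₖ = aₖpₖ₋₁ + pₖ₋₂, qₖ = aₖqₖ₋₁ + qₖ₋₂ (with p₋₁=1, p₋₂=0, q₋₁=0, q₋₂=1):
  k=0: a=1, p=1, q=1
  k=1: a=3, p=4, q=3
  k=2: a=1, p=5, q=4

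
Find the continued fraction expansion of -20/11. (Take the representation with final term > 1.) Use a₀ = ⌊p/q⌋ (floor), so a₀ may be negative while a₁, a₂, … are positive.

-20 = -2×11 + 2
11 = 5×2 + 1
2 = 2×1 + 0  (stop)
So -20/11 = [-2; 5, 2].

[-2; 5, 2]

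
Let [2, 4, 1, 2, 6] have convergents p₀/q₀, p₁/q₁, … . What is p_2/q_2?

11/5

Using pₖ = aₖpₖ₋₁ + pₖ₋₂, qₖ = aₖqₖ₋₁ + qₖ₋₂ (with p₋₁=1, p₋₂=0, q₋₁=0, q₋₂=1):
  k=0: a=2, p=2, q=1
  k=1: a=4, p=9, q=4
  k=2: a=1, p=11, q=5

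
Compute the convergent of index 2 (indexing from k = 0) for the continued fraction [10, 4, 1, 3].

Using pₖ = aₖpₖ₋₁ + pₖ₋₂, qₖ = aₖqₖ₋₁ + qₖ₋₂ (with p₋₁=1, p₋₂=0, q₋₁=0, q₋₂=1):
  k=0: a=10, p=10, q=1
  k=1: a=4, p=41, q=4
  k=2: a=1, p=51, q=5

51/5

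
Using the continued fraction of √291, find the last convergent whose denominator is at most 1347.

9877/579

√291 = [17; 17, 34, …] (period length 2).
Convergents:
  p_0/q_0 = 17/1
  p_1/q_1 = 290/17
  p_2/q_2 = 9877/579
  p_3/q_3 = 168199/9860
q_2 = 579 ≤ 1347 < 9860 = q_3, so the answer is 9877/579.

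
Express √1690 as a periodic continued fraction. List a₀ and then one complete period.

[41; 9, 8, 9, 82]

a₀ = ⌊√1690⌋ = 41.
With m₀=0, d₀=1 and mₖ₊₁ = dₖaₖ − mₖ, dₖ₊₁ = (n − mₖ₊₁²)/dₖ, aₖ₊₁ = ⌊(a₀+mₖ₊₁)/dₖ₊₁⌋:
  k=1: m=41, d=9, a=9
  k=2: m=40, d=10, a=8
  k=3: m=40, d=9, a=9
  k=4: m=41, d=1, a=82
d=1 and a=2a₀=82 at k=4, so the next step gives (m, d) = (41, 9) again — its k=1 value — and the period has length 4.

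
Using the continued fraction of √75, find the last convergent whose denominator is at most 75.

459/53

√75 = [8; 1, 1, 1, 16, …] (period length 4).
Convergents:
  p_0/q_0 = 8/1
  p_1/q_1 = 9/1
  p_2/q_2 = 17/2
  p_3/q_3 = 26/3
  p_4/q_4 = 433/50
  p_5/q_5 = 459/53
  p_6/q_6 = 892/103
q_5 = 53 ≤ 75 < 103 = q_6, so the answer is 459/53.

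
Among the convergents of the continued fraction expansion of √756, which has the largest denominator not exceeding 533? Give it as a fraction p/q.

√756 = [27; 2, 54, …] (period length 2).
Convergents:
  p_0/q_0 = 27/1
  p_1/q_1 = 55/2
  p_2/q_2 = 2997/109
  p_3/q_3 = 6049/220
  p_4/q_4 = 329643/11989
q_3 = 220 ≤ 533 < 11989 = q_4, so the answer is 6049/220.

6049/220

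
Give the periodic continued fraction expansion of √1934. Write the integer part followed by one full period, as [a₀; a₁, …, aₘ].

a₀ = ⌊√1934⌋ = 43.

[43; 1, 42, 1, 86]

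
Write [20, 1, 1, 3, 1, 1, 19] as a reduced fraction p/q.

Fold from the inside: start with 19/1.
  1 + 1/19 = 20/19
  1 + 19/20 = 39/20
  3 + 20/39 = 137/39
  1 + 39/137 = 176/137
  1 + 137/176 = 313/176
  20 + 176/313 = 6436/313

6436/313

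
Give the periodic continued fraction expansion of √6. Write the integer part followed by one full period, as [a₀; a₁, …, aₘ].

[2; 2, 4]

a₀ = ⌊√6⌋ = 2.
With m₀=0, d₀=1 and mₖ₊₁ = dₖaₖ − mₖ, dₖ₊₁ = (n − mₖ₊₁²)/dₖ, aₖ₊₁ = ⌊(a₀+mₖ₊₁)/dₖ₊₁⌋:
  k=1: m=2, d=2, a=2
  k=2: m=2, d=1, a=4
d=1 and a=2a₀=4 at k=2, so the next step gives (m, d) = (2, 2) again — its k=1 value — and the period has length 2.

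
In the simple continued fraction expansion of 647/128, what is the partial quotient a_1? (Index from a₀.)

18

647 = 5·128 + 7   →  a_0 = 5
128 = 18·7 + 2   →  a_1 = 18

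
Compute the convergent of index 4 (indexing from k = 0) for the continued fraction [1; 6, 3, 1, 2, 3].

80/69

Using pₖ = aₖpₖ₋₁ + pₖ₋₂, qₖ = aₖqₖ₋₁ + qₖ₋₂ (with p₋₁=1, p₋₂=0, q₋₁=0, q₋₂=1):
  k=0: a=1, p=1, q=1
  k=1: a=6, p=7, q=6
  k=2: a=3, p=22, q=19
  k=3: a=1, p=29, q=25
  k=4: a=2, p=80, q=69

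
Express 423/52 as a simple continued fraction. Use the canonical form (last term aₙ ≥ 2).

[8; 7, 2, 3]

423 = 8*52 + 7
52 = 7*7 + 3
7 = 2*3 + 1
3 = 3*1 + 0  (stop)
So 423/52 = [8; 7, 2, 3].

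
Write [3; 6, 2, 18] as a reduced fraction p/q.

757/240

Fold from the inside: start with 18/1.
  2 + 1/18 = 37/18
  6 + 18/37 = 240/37
  3 + 37/240 = 757/240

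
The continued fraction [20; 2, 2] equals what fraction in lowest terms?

102/5

Using pₖ = aₖpₖ₋₁ + pₖ₋₂ and qₖ = aₖqₖ₋₁ + qₖ₋₂:
  k=0: a=20, p=20, q=1
  k=1: a=2, p=41, q=2
  k=2: a=2, p=102, q=5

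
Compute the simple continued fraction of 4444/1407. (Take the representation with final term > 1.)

[3; 6, 3, 4, 3, 5]

4444 = 3·1407 + 223
1407 = 6·223 + 69
223 = 3·69 + 16
69 = 4·16 + 5
16 = 3·5 + 1
5 = 5·1 + 0  (stop)
So 4444/1407 = [3; 6, 3, 4, 3, 5].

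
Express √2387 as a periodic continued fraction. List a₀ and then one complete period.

a₀ = ⌊√2387⌋ = 48.
With m₀=0, d₀=1 and mₖ₊₁ = dₖaₖ − mₖ, dₖ₊₁ = (n − mₖ₊₁²)/dₖ, aₖ₊₁ = ⌊(a₀+mₖ₊₁)/dₖ₊₁⌋:
  k=1: m=48, d=83, a=1
  k=2: m=35, d=14, a=5
  k=3: m=35, d=83, a=1
  k=4: m=48, d=1, a=96
d=1 and a=2a₀=96 at k=4, so the next step gives (m, d) = (48, 83) again — its k=1 value — and the period has length 4.

[48; 1, 5, 1, 96]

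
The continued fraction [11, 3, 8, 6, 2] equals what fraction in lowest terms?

3747/331

Fold from the inside: start with 2/1.
  6 + 1/2 = 13/2
  8 + 2/13 = 106/13
  3 + 13/106 = 331/106
  11 + 106/331 = 3747/331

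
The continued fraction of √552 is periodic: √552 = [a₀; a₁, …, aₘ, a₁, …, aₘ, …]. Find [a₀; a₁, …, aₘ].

[23; 2, 46]

a₀ = ⌊√552⌋ = 23.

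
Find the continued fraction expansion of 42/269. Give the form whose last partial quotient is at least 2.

[0; 6, 2, 2, 8]

42 = 0*269 + 42
269 = 6*42 + 17
42 = 2*17 + 8
17 = 2*8 + 1
8 = 8*1 + 0  (stop)
So 42/269 = [0; 6, 2, 2, 8].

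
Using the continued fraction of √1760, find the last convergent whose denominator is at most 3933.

√1760 = [41; 1, 19, 1, 82, …] (period length 4).
Convergents:
  p_0/q_0 = 41/1
  p_1/q_1 = 42/1
  p_2/q_2 = 839/20
  p_3/q_3 = 881/21
  p_4/q_4 = 73081/1742
  p_5/q_5 = 73962/1763
  p_6/q_6 = 1478359/35239
q_5 = 1763 ≤ 3933 < 35239 = q_6, so the answer is 73962/1763.

73962/1763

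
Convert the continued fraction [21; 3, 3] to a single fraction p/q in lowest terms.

Fold from the inside: start with 3/1.
  3 + 1/3 = 10/3
  21 + 3/10 = 213/10

213/10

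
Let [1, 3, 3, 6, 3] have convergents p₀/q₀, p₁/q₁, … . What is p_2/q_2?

13/10

Using pₖ = aₖpₖ₋₁ + pₖ₋₂, qₖ = aₖqₖ₋₁ + qₖ₋₂ (with p₋₁=1, p₋₂=0, q₋₁=0, q₋₂=1):
  k=0: a=1, p=1, q=1
  k=1: a=3, p=4, q=3
  k=2: a=3, p=13, q=10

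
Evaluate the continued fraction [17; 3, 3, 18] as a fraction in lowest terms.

Using pₖ = aₖpₖ₋₁ + pₖ₋₂ and qₖ = aₖqₖ₋₁ + qₖ₋₂:
  k=0: a=17, p=17, q=1
  k=1: a=3, p=52, q=3
  k=2: a=3, p=173, q=10
  k=3: a=18, p=3166, q=183

3166/183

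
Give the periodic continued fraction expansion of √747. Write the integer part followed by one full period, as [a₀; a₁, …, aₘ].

a₀ = ⌊√747⌋ = 27.
With m₀=0, d₀=1 and mₖ₊₁ = dₖaₖ − mₖ, dₖ₊₁ = (n − mₖ₊₁²)/dₖ, aₖ₊₁ = ⌊(a₀+mₖ₊₁)/dₖ₊₁⌋:
  k=1: m=27, d=18, a=3
  k=2: m=27, d=1, a=54
d=1 and a=2a₀=54 at k=2, so the next step gives (m, d) = (27, 18) again — its k=1 value — and the period has length 2.

[27; 3, 54]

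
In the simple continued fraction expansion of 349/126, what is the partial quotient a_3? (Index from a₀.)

349 = 2·126 + 97   →  a_0 = 2
126 = 1·97 + 29   →  a_1 = 1
97 = 3·29 + 10   →  a_2 = 3
29 = 2·10 + 9   →  a_3 = 2

2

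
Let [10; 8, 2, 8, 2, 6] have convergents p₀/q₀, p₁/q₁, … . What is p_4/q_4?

Using pₖ = aₖpₖ₋₁ + pₖ₋₂, qₖ = aₖqₖ₋₁ + qₖ₋₂ (with p₋₁=1, p₋₂=0, q₋₁=0, q₋₂=1):
  k=0: a=10, p=10, q=1
  k=1: a=8, p=81, q=8
  k=2: a=2, p=172, q=17
  k=3: a=8, p=1457, q=144
  k=4: a=2, p=3086, q=305

3086/305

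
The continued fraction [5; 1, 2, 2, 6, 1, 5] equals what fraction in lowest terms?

1742/305

Using pₖ = aₖpₖ₋₁ + pₖ₋₂ and qₖ = aₖqₖ₋₁ + qₖ₋₂:
  k=0: a=5, p=5, q=1
  k=1: a=1, p=6, q=1
  k=2: a=2, p=17, q=3
  k=3: a=2, p=40, q=7
  k=4: a=6, p=257, q=45
  k=5: a=1, p=297, q=52
  k=6: a=5, p=1742, q=305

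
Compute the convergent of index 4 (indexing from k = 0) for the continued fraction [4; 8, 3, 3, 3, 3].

1129/274

Using pₖ = aₖpₖ₋₁ + pₖ₋₂, qₖ = aₖqₖ₋₁ + qₖ₋₂ (with p₋₁=1, p₋₂=0, q₋₁=0, q₋₂=1):
  k=0: a=4, p=4, q=1
  k=1: a=8, p=33, q=8
  k=2: a=3, p=103, q=25
  k=3: a=3, p=342, q=83
  k=4: a=3, p=1129, q=274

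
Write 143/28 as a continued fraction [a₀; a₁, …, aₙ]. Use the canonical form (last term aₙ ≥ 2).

[5; 9, 3]

143 = 5×28 + 3
28 = 9×3 + 1
3 = 3×1 + 0  (stop)
So 143/28 = [5; 9, 3].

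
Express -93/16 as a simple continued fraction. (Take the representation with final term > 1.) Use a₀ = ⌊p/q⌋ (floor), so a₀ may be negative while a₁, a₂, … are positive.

[-6; 5, 3]

-93 = -6*16 + 3
16 = 5*3 + 1
3 = 3*1 + 0  (stop)
So -93/16 = [-6; 5, 3].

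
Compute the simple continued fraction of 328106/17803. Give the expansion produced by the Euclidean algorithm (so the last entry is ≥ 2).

328106 = 18×17803 + 7652
17803 = 2×7652 + 2499
7652 = 3×2499 + 155
2499 = 16×155 + 19
155 = 8×19 + 3
19 = 6×3 + 1
3 = 3×1 + 0  (stop)
So 328106/17803 = [18; 2, 3, 16, 8, 6, 3].

[18; 2, 3, 16, 8, 6, 3]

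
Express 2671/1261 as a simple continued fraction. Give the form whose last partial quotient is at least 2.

[2; 8, 2, 6, 3, 1, 2]

2671 = 2*1261 + 149
1261 = 8*149 + 69
149 = 2*69 + 11
69 = 6*11 + 3
11 = 3*3 + 2
3 = 1*2 + 1
2 = 2*1 + 0  (stop)
So 2671/1261 = [2; 8, 2, 6, 3, 1, 2].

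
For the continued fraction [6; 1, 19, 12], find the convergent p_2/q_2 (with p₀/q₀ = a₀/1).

139/20

Using pₖ = aₖpₖ₋₁ + pₖ₋₂, qₖ = aₖqₖ₋₁ + qₖ₋₂ (with p₋₁=1, p₋₂=0, q₋₁=0, q₋₂=1):
  k=0: a=6, p=6, q=1
  k=1: a=1, p=7, q=1
  k=2: a=19, p=139, q=20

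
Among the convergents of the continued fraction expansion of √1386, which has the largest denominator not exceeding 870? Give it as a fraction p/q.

21295/572

√1386 = [37; 4, 2, 1, 2, 1, 2, 4, 74, …] (period length 8).
Convergents:
  p_0/q_0 = 37/1
  p_1/q_1 = 149/4
  p_2/q_2 = 335/9
  p_3/q_3 = 484/13
  p_4/q_4 = 1303/35
  p_5/q_5 = 1787/48
  p_6/q_6 = 4877/131
  p_7/q_7 = 21295/572
  p_8/q_8 = 1580707/42459
q_7 = 572 ≤ 870 < 42459 = q_8, so the answer is 21295/572.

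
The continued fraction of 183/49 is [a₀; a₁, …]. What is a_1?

183 = 3·49 + 36   →  a_0 = 3
49 = 1·36 + 13   →  a_1 = 1

1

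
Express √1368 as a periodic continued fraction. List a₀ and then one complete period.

a₀ = ⌊√1368⌋ = 36.
With m₀=0, d₀=1 and mₖ₊₁ = dₖaₖ − mₖ, dₖ₊₁ = (n − mₖ₊₁²)/dₖ, aₖ₊₁ = ⌊(a₀+mₖ₊₁)/dₖ₊₁⌋:
  k=1: m=36, d=72, a=1
  k=2: m=36, d=1, a=72
d=1 and a=2a₀=72 at k=2, so the next step gives (m, d) = (36, 72) again — its k=1 value — and the period has length 2.

[36; 1, 72]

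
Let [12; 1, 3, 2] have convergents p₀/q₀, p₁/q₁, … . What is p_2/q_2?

51/4

Using pₖ = aₖpₖ₋₁ + pₖ₋₂, qₖ = aₖqₖ₋₁ + qₖ₋₂ (with p₋₁=1, p₋₂=0, q₋₁=0, q₋₂=1):
  k=0: a=12, p=12, q=1
  k=1: a=1, p=13, q=1
  k=2: a=3, p=51, q=4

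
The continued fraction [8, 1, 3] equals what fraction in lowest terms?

Fold from the inside: start with 3/1.
  1 + 1/3 = 4/3
  8 + 3/4 = 35/4

35/4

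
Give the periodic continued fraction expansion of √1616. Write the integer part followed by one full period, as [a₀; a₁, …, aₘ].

[40; 5, 80]

a₀ = ⌊√1616⌋ = 40.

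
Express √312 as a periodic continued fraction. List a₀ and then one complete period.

a₀ = ⌊√312⌋ = 17.
With m₀=0, d₀=1 and mₖ₊₁ = dₖaₖ − mₖ, dₖ₊₁ = (n − mₖ₊₁²)/dₖ, aₖ₊₁ = ⌊(a₀+mₖ₊₁)/dₖ₊₁⌋:
  k=1: m=17, d=23, a=1
  k=2: m=6, d=12, a=1
  k=3: m=6, d=23, a=1
  k=4: m=17, d=1, a=34
d=1 and a=2a₀=34 at k=4, so the next step gives (m, d) = (17, 23) again — its k=1 value — and the period has length 4.

[17; 1, 1, 1, 34]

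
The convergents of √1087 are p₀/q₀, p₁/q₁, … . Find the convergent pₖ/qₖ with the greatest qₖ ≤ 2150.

√1087 = [32; 1, 31, 1, 64, …] (period length 4).
Convergents:
  p_0/q_0 = 32/1
  p_1/q_1 = 33/1
  p_2/q_2 = 1055/32
  p_3/q_3 = 1088/33
  p_4/q_4 = 70687/2144
  p_5/q_5 = 71775/2177
q_4 = 2144 ≤ 2150 < 2177 = q_5, so the answer is 70687/2144.

70687/2144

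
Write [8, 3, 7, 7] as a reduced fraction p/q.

Using pₖ = aₖpₖ₋₁ + pₖ₋₂ and qₖ = aₖqₖ₋₁ + qₖ₋₂:
  k=0: a=8, p=8, q=1
  k=1: a=3, p=25, q=3
  k=2: a=7, p=183, q=22
  k=3: a=7, p=1306, q=157

1306/157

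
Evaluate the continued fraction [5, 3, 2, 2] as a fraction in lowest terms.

Fold from the inside: start with 2/1.
  2 + 1/2 = 5/2
  3 + 2/5 = 17/5
  5 + 5/17 = 90/17

90/17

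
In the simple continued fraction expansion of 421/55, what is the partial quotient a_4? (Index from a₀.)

8

421 = 7·55 + 36   →  a_0 = 7
55 = 1·36 + 19   →  a_1 = 1
36 = 1·19 + 17   →  a_2 = 1
19 = 1·17 + 2   →  a_3 = 1
17 = 8·2 + 1   →  a_4 = 8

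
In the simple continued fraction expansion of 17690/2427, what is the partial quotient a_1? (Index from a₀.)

17690 = 7·2427 + 701   →  a_0 = 7
2427 = 3·701 + 324   →  a_1 = 3

3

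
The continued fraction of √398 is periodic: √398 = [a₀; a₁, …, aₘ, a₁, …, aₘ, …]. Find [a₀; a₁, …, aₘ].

[19; 1, 18, 1, 38]

a₀ = ⌊√398⌋ = 19.
With m₀=0, d₀=1 and mₖ₊₁ = dₖaₖ − mₖ, dₖ₊₁ = (n − mₖ₊₁²)/dₖ, aₖ₊₁ = ⌊(a₀+mₖ₊₁)/dₖ₊₁⌋:
  k=1: m=19, d=37, a=1
  k=2: m=18, d=2, a=18
  k=3: m=18, d=37, a=1
  k=4: m=19, d=1, a=38
d=1 and a=2a₀=38 at k=4, so the next step gives (m, d) = (19, 37) again — its k=1 value — and the period has length 4.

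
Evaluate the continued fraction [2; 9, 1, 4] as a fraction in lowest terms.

Fold from the inside: start with 4/1.
  1 + 1/4 = 5/4
  9 + 4/5 = 49/5
  2 + 5/49 = 103/49

103/49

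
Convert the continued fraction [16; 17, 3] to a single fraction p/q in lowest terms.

835/52

Using pₖ = aₖpₖ₋₁ + pₖ₋₂ and qₖ = aₖqₖ₋₁ + qₖ₋₂:
  k=0: a=16, p=16, q=1
  k=1: a=17, p=273, q=17
  k=2: a=3, p=835, q=52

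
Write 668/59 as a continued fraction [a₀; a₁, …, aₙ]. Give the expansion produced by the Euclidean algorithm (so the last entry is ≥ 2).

[11; 3, 9, 2]

668 = 11×59 + 19
59 = 3×19 + 2
19 = 9×2 + 1
2 = 2×1 + 0  (stop)
So 668/59 = [11; 3, 9, 2].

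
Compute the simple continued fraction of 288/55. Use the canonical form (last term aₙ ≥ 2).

[5; 4, 4, 3]

288 = 5·55 + 13
55 = 4·13 + 3
13 = 4·3 + 1
3 = 3·1 + 0  (stop)
So 288/55 = [5; 4, 4, 3].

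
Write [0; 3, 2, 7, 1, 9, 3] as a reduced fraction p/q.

Fold from the inside: start with 3/1.
  9 + 1/3 = 28/3
  1 + 3/28 = 31/28
  7 + 28/31 = 245/31
  2 + 31/245 = 521/245
  3 + 245/521 = 1808/521
  0 + 521/1808 = 521/1808

521/1808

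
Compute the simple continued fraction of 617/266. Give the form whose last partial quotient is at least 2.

617 = 2×266 + 85
266 = 3×85 + 11
85 = 7×11 + 8
11 = 1×8 + 3
8 = 2×3 + 2
3 = 1×2 + 1
2 = 2×1 + 0  (stop)
So 617/266 = [2; 3, 7, 1, 2, 1, 2].

[2; 3, 7, 1, 2, 1, 2]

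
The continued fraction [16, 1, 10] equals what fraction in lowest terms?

186/11

Using pₖ = aₖpₖ₋₁ + pₖ₋₂ and qₖ = aₖqₖ₋₁ + qₖ₋₂:
  k=0: a=16, p=16, q=1
  k=1: a=1, p=17, q=1
  k=2: a=10, p=186, q=11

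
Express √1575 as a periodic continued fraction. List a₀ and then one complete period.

[39; 1, 2, 5, 2, 1, 78]

a₀ = ⌊√1575⌋ = 39.
With m₀=0, d₀=1 and mₖ₊₁ = dₖaₖ − mₖ, dₖ₊₁ = (n − mₖ₊₁²)/dₖ, aₖ₊₁ = ⌊(a₀+mₖ₊₁)/dₖ₊₁⌋:
  k=1: m=39, d=54, a=1
  k=2: m=15, d=25, a=2
  k=3: m=35, d=14, a=5
  k=4: m=35, d=25, a=2
  k=5: m=15, d=54, a=1
  k=6: m=39, d=1, a=78
d=1 and a=2a₀=78 at k=6, so the next step gives (m, d) = (39, 54) again — its k=1 value — and the period has length 6.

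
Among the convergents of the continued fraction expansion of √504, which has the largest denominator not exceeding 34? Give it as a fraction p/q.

√504 = [22; 2, 4, 2, 44, …] (period length 4).
Convergents:
  p_0/q_0 = 22/1
  p_1/q_1 = 45/2
  p_2/q_2 = 202/9
  p_3/q_3 = 449/20
  p_4/q_4 = 19958/889
q_3 = 20 ≤ 34 < 889 = q_4, so the answer is 449/20.

449/20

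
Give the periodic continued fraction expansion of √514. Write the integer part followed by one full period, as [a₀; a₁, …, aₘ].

a₀ = ⌊√514⌋ = 22.
With m₀=0, d₀=1 and mₖ₊₁ = dₖaₖ − mₖ, dₖ₊₁ = (n − mₖ₊₁²)/dₖ, aₖ₊₁ = ⌊(a₀+mₖ₊₁)/dₖ₊₁⌋:
  k=1: m=22, d=30, a=1
  k=2: m=8, d=15, a=2
  k=3: m=22, d=2, a=22
  k=4: m=22, d=15, a=2
  k=5: m=8, d=30, a=1
  k=6: m=22, d=1, a=44
d=1 and a=2a₀=44 at k=6, so the next step gives (m, d) = (22, 30) again — its k=1 value — and the period has length 6.

[22; 1, 2, 22, 2, 1, 44]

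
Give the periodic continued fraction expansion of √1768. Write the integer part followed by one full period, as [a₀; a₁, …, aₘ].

a₀ = ⌊√1768⌋ = 42.
With m₀=0, d₀=1 and mₖ₊₁ = dₖaₖ − mₖ, dₖ₊₁ = (n − mₖ₊₁²)/dₖ, aₖ₊₁ = ⌊(a₀+mₖ₊₁)/dₖ₊₁⌋:
  k=1: m=42, d=4, a=21
  k=2: m=42, d=1, a=84
d=1 and a=2a₀=84 at k=2, so the next step gives (m, d) = (42, 4) again — its k=1 value — and the period has length 2.

[42; 21, 84]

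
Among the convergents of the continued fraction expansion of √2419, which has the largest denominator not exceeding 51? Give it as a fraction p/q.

√2419 = [49; 5, 2, 5, 98, …] (period length 4).
Convergents:
  p_0/q_0 = 49/1
  p_1/q_1 = 246/5
  p_2/q_2 = 541/11
  p_3/q_3 = 2951/60
q_2 = 11 ≤ 51 < 60 = q_3, so the answer is 541/11.

541/11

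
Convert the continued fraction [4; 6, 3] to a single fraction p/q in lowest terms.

Using pₖ = aₖpₖ₋₁ + pₖ₋₂ and qₖ = aₖqₖ₋₁ + qₖ₋₂:
  k=0: a=4, p=4, q=1
  k=1: a=6, p=25, q=6
  k=2: a=3, p=79, q=19

79/19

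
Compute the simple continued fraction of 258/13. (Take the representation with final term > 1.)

258 = 19×13 + 11
13 = 1×11 + 2
11 = 5×2 + 1
2 = 2×1 + 0  (stop)
So 258/13 = [19; 1, 5, 2].

[19; 1, 5, 2]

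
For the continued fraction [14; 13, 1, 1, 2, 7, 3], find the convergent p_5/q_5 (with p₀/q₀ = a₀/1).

Using pₖ = aₖpₖ₋₁ + pₖ₋₂, qₖ = aₖqₖ₋₁ + qₖ₋₂ (with p₋₁=1, p₋₂=0, q₋₁=0, q₋₂=1):
  k=0: a=14, p=14, q=1
  k=1: a=13, p=183, q=13
  k=2: a=1, p=197, q=14
  k=3: a=1, p=380, q=27
  k=4: a=2, p=957, q=68
  k=5: a=7, p=7079, q=503

7079/503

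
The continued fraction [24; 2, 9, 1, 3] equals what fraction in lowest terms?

2007/82

Fold from the inside: start with 3/1.
  1 + 1/3 = 4/3
  9 + 3/4 = 39/4
  2 + 4/39 = 82/39
  24 + 39/82 = 2007/82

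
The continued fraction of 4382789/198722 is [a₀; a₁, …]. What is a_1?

4382789 = 22·198722 + 10905   →  a_0 = 22
198722 = 18·10905 + 2432   →  a_1 = 18

18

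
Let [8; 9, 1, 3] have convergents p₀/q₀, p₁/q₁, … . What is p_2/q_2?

Using pₖ = aₖpₖ₋₁ + pₖ₋₂, qₖ = aₖqₖ₋₁ + qₖ₋₂ (with p₋₁=1, p₋₂=0, q₋₁=0, q₋₂=1):
  k=0: a=8, p=8, q=1
  k=1: a=9, p=73, q=9
  k=2: a=1, p=81, q=10

81/10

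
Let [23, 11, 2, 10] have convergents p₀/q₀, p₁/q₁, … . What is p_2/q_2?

Using pₖ = aₖpₖ₋₁ + pₖ₋₂, qₖ = aₖqₖ₋₁ + qₖ₋₂ (with p₋₁=1, p₋₂=0, q₋₁=0, q₋₂=1):
  k=0: a=23, p=23, q=1
  k=1: a=11, p=254, q=11
  k=2: a=2, p=531, q=23

531/23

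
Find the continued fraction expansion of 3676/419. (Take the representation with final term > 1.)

[8; 1, 3, 2, 2, 3, 2, 2]

3676 = 8×419 + 324
419 = 1×324 + 95
324 = 3×95 + 39
95 = 2×39 + 17
39 = 2×17 + 5
17 = 3×5 + 2
5 = 2×2 + 1
2 = 2×1 + 0  (stop)
So 3676/419 = [8; 1, 3, 2, 2, 3, 2, 2].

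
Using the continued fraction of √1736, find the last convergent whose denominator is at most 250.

10333/248

√1736 = [41; 1, 1, 1, 82, …] (period length 4).
Convergents:
  p_0/q_0 = 41/1
  p_1/q_1 = 42/1
  p_2/q_2 = 83/2
  p_3/q_3 = 125/3
  p_4/q_4 = 10333/248
  p_5/q_5 = 10458/251
q_4 = 248 ≤ 250 < 251 = q_5, so the answer is 10333/248.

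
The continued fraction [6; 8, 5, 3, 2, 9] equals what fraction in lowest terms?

Fold from the inside: start with 9/1.
  2 + 1/9 = 19/9
  3 + 9/19 = 66/19
  5 + 19/66 = 349/66
  8 + 66/349 = 2858/349
  6 + 349/2858 = 17497/2858

17497/2858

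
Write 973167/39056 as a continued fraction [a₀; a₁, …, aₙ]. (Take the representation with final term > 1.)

[24; 1, 11, 12, 2, 3, 3, 11]

973167 = 24×39056 + 35823
39056 = 1×35823 + 3233
35823 = 11×3233 + 260
3233 = 12×260 + 113
260 = 2×113 + 34
113 = 3×34 + 11
34 = 3×11 + 1
11 = 11×1 + 0  (stop)
So 973167/39056 = [24; 1, 11, 12, 2, 3, 3, 11].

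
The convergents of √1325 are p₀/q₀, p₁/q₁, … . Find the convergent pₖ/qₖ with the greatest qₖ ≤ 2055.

66249/1820

√1325 = [36; 2, 2, 72, …] (period length 3).
Convergents:
  p_0/q_0 = 36/1
  p_1/q_1 = 73/2
  p_2/q_2 = 182/5
  p_3/q_3 = 13177/362
  p_4/q_4 = 26536/729
  p_5/q_5 = 66249/1820
  p_6/q_6 = 4796464/131769
q_5 = 1820 ≤ 2055 < 131769 = q_6, so the answer is 66249/1820.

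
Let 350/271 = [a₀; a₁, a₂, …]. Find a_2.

350 = 1·271 + 79   →  a_0 = 1
271 = 3·79 + 34   →  a_1 = 3
79 = 2·34 + 11   →  a_2 = 2

2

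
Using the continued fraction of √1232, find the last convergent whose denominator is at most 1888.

24605/701

√1232 = [35; 10, 70, …] (period length 2).
Convergents:
  p_0/q_0 = 35/1
  p_1/q_1 = 351/10
  p_2/q_2 = 24605/701
  p_3/q_3 = 246401/7020
q_2 = 701 ≤ 1888 < 7020 = q_3, so the answer is 24605/701.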